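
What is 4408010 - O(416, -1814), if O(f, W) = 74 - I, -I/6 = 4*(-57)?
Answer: 4409304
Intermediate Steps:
I = 1368 (I = -24*(-57) = -6*(-228) = 1368)
O(f, W) = -1294 (O(f, W) = 74 - 1*1368 = 74 - 1368 = -1294)
4408010 - O(416, -1814) = 4408010 - 1*(-1294) = 4408010 + 1294 = 4409304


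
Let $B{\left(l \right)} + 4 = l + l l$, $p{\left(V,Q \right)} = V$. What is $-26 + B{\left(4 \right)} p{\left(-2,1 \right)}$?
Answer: $-58$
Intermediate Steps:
$B{\left(l \right)} = -4 + l + l^{2}$ ($B{\left(l \right)} = -4 + \left(l + l l\right) = -4 + \left(l + l^{2}\right) = -4 + l + l^{2}$)
$-26 + B{\left(4 \right)} p{\left(-2,1 \right)} = -26 + \left(-4 + 4 + 4^{2}\right) \left(-2\right) = -26 + \left(-4 + 4 + 16\right) \left(-2\right) = -26 + 16 \left(-2\right) = -26 - 32 = -58$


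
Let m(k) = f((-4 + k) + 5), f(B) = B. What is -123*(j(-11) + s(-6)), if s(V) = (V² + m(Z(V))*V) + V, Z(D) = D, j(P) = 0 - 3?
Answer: -7011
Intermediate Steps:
j(P) = -3
m(k) = 1 + k (m(k) = (-4 + k) + 5 = 1 + k)
s(V) = V + V² + V*(1 + V) (s(V) = (V² + (1 + V)*V) + V = (V² + V*(1 + V)) + V = V + V² + V*(1 + V))
-123*(j(-11) + s(-6)) = -123*(-3 + 2*(-6)*(1 - 6)) = -123*(-3 + 2*(-6)*(-5)) = -123*(-3 + 60) = -123*57 = -7011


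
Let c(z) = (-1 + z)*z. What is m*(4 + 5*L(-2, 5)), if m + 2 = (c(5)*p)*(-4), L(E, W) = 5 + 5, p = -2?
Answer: 8532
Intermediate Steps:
L(E, W) = 10
c(z) = z*(-1 + z)
m = 158 (m = -2 + ((5*(-1 + 5))*(-2))*(-4) = -2 + ((5*4)*(-2))*(-4) = -2 + (20*(-2))*(-4) = -2 - 40*(-4) = -2 + 160 = 158)
m*(4 + 5*L(-2, 5)) = 158*(4 + 5*10) = 158*(4 + 50) = 158*54 = 8532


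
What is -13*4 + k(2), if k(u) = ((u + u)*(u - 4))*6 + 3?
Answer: -97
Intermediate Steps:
k(u) = 3 + 12*u*(-4 + u) (k(u) = ((2*u)*(-4 + u))*6 + 3 = (2*u*(-4 + u))*6 + 3 = 12*u*(-4 + u) + 3 = 3 + 12*u*(-4 + u))
-13*4 + k(2) = -13*4 + (3 - 48*2 + 12*2²) = -52 + (3 - 96 + 12*4) = -52 + (3 - 96 + 48) = -52 - 45 = -97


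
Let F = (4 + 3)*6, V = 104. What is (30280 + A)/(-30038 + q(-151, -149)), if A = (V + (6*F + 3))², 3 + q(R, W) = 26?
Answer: -159161/30015 ≈ -5.3027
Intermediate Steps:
F = 42 (F = 7*6 = 42)
q(R, W) = 23 (q(R, W) = -3 + 26 = 23)
A = 128881 (A = (104 + (6*42 + 3))² = (104 + (252 + 3))² = (104 + 255)² = 359² = 128881)
(30280 + A)/(-30038 + q(-151, -149)) = (30280 + 128881)/(-30038 + 23) = 159161/(-30015) = 159161*(-1/30015) = -159161/30015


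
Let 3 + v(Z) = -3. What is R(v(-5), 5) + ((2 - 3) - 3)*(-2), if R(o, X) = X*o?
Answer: -22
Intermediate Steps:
v(Z) = -6 (v(Z) = -3 - 3 = -6)
R(v(-5), 5) + ((2 - 3) - 3)*(-2) = 5*(-6) + ((2 - 3) - 3)*(-2) = -30 + (-1 - 3)*(-2) = -30 - 4*(-2) = -30 + 8 = -22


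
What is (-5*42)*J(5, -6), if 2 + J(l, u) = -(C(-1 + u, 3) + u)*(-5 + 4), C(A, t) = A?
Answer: 3150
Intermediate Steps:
J(l, u) = -3 + 2*u (J(l, u) = -2 - ((-1 + u) + u)*(-5 + 4) = -2 - (-1 + 2*u)*(-1) = -2 - (1 - 2*u) = -2 + (-1 + 2*u) = -3 + 2*u)
(-5*42)*J(5, -6) = (-5*42)*(-3 + 2*(-6)) = -210*(-3 - 12) = -210*(-15) = 3150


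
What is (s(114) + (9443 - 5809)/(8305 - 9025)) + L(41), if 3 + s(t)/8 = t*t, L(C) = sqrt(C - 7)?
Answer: 37418023/360 + sqrt(34) ≈ 1.0394e+5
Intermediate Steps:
L(C) = sqrt(-7 + C)
s(t) = -24 + 8*t**2 (s(t) = -24 + 8*(t*t) = -24 + 8*t**2)
(s(114) + (9443 - 5809)/(8305 - 9025)) + L(41) = ((-24 + 8*114**2) + (9443 - 5809)/(8305 - 9025)) + sqrt(-7 + 41) = ((-24 + 8*12996) + 3634/(-720)) + sqrt(34) = ((-24 + 103968) + 3634*(-1/720)) + sqrt(34) = (103944 - 1817/360) + sqrt(34) = 37418023/360 + sqrt(34)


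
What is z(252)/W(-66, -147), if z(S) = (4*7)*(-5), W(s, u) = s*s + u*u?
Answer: -28/5193 ≈ -0.0053919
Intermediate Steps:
W(s, u) = s**2 + u**2
z(S) = -140 (z(S) = 28*(-5) = -140)
z(252)/W(-66, -147) = -140/((-66)**2 + (-147)**2) = -140/(4356 + 21609) = -140/25965 = -140*1/25965 = -28/5193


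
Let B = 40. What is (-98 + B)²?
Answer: 3364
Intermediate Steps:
(-98 + B)² = (-98 + 40)² = (-58)² = 3364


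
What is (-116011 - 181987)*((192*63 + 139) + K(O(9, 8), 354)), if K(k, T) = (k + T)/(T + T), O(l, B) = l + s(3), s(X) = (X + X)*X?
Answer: -430247575413/118 ≈ -3.6462e+9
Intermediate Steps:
s(X) = 2*X² (s(X) = (2*X)*X = 2*X²)
O(l, B) = 18 + l (O(l, B) = l + 2*3² = l + 2*9 = l + 18 = 18 + l)
K(k, T) = (T + k)/(2*T) (K(k, T) = (T + k)/((2*T)) = (T + k)*(1/(2*T)) = (T + k)/(2*T))
(-116011 - 181987)*((192*63 + 139) + K(O(9, 8), 354)) = (-116011 - 181987)*((192*63 + 139) + (½)*(354 + (18 + 9))/354) = -297998*((12096 + 139) + (½)*(1/354)*(354 + 27)) = -297998*(12235 + (½)*(1/354)*381) = -297998*(12235 + 127/236) = -297998*2887587/236 = -430247575413/118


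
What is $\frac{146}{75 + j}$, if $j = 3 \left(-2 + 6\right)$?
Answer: $\frac{146}{87} \approx 1.6782$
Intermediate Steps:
$j = 12$ ($j = 3 \cdot 4 = 12$)
$\frac{146}{75 + j} = \frac{146}{75 + 12} = \frac{146}{87}$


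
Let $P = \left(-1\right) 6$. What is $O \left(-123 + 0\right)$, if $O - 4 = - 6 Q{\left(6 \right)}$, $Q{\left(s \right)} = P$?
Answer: $-4920$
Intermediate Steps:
$P = -6$
$Q{\left(s \right)} = -6$
$O = 40$ ($O = 4 - -36 = 4 + 36 = 40$)
$O \left(-123 + 0\right) = 40 \left(-123 + 0\right) = 40 \left(-123\right) = -4920$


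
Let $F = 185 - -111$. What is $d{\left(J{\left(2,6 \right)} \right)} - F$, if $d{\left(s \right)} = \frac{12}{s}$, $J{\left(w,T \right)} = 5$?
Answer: $- \frac{1468}{5} \approx -293.6$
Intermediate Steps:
$F = 296$ ($F = 185 + 111 = 296$)
$d{\left(J{\left(2,6 \right)} \right)} - F = \frac{12}{5} - 296 = - \frac{1468}{5}$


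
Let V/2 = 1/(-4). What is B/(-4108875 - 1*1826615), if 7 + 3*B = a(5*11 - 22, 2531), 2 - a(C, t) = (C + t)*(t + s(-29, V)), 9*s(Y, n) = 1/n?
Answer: 58400273/160258230 ≈ 0.36441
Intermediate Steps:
V = -1/2 (V = 2/(-4) = 2*(-1/4) = -1/2 ≈ -0.50000)
s(Y, n) = 1/(9*n)
a(C, t) = 2 - (-2/9 + t)*(C + t) (a(C, t) = 2 - (C + t)*(t + 1/(9*(-1/2))) = 2 - (C + t)*(t + (1/9)*(-2)) = 2 - (C + t)*(t - 2/9) = 2 - (C + t)*(-2/9 + t) = 2 - (-2/9 + t)*(C + t))
B = -58400273/27 (B = -7/3 + (2 - 1*2531**2 + 2*(5*11 - 22)/9 + (2/9)*2531 - 1*(5*11 - 22)*2531)/3 = -7/3 + (2 - 1*6405961 + 2*(55 - 22)/9 + 5062/9 - 1*(55 - 22)*2531)/3 = -7/3 + (2 - 6405961 + (2/9)*33 + 5062/9 - 1*33*2531)/3 = -7/3 + (2 - 6405961 + 22/3 + 5062/9 - 83523)/3 = -7/3 + (1/3)*(-58400210/9) = -7/3 - 58400210/27 = -58400273/27 ≈ -2.1630e+6)
B/(-4108875 - 1*1826615) = -58400273/(27*(-4108875 - 1*1826615)) = -58400273/(27*(-4108875 - 1826615)) = -58400273/27/(-5935490) = -58400273/27*(-1/5935490) = 58400273/160258230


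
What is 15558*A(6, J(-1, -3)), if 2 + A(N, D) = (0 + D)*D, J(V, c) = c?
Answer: 108906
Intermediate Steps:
A(N, D) = -2 + D² (A(N, D) = -2 + (0 + D)*D = -2 + D*D = -2 + D²)
15558*A(6, J(-1, -3)) = 15558*(-2 + (-3)²) = 15558*(-2 + 9) = 15558*7 = 108906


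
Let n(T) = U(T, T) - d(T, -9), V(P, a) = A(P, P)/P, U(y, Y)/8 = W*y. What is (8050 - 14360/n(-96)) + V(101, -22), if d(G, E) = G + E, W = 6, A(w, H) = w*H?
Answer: 36718313/4503 ≈ 8154.2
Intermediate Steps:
A(w, H) = H*w
d(G, E) = E + G
U(y, Y) = 48*y (U(y, Y) = 8*(6*y) = 48*y)
V(P, a) = P (V(P, a) = (P*P)/P = P²/P = P)
n(T) = 9 + 47*T (n(T) = 48*T - (-9 + T) = 48*T + (9 - T) = 9 + 47*T)
(8050 - 14360/n(-96)) + V(101, -22) = (8050 - 14360/(9 + 47*(-96))) + 101 = (8050 - 14360/(9 - 4512)) + 101 = (8050 - 14360/(-4503)) + 101 = (8050 - 14360*(-1/4503)) + 101 = (8050 + 14360/4503) + 101 = 36263510/4503 + 101 = 36718313/4503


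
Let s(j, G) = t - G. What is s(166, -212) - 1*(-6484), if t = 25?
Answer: 6721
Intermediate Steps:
s(j, G) = 25 - G
s(166, -212) - 1*(-6484) = (25 - 1*(-212)) - 1*(-6484) = (25 + 212) + 6484 = 237 + 6484 = 6721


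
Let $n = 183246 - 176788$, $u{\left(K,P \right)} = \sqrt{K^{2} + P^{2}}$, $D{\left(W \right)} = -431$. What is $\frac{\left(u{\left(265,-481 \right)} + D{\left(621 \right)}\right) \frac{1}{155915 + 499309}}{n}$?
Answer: $- \frac{431}{4231436592} + \frac{\sqrt{301586}}{4231436592} \approx 2.7926 \cdot 10^{-8}$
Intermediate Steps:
$n = 6458$
$\frac{\left(u{\left(265,-481 \right)} + D{\left(621 \right)}\right) \frac{1}{155915 + 499309}}{n} = \frac{\left(\sqrt{265^{2} + \left(-481\right)^{2}} - 431\right) \frac{1}{155915 + 499309}}{6458} = \frac{\sqrt{70225 + 231361} - 431}{655224} \cdot \frac{1}{6458} = \left(\sqrt{301586} - 431\right) \frac{1}{655224} \cdot \frac{1}{6458} = \left(-431 + \sqrt{301586}\right) \frac{1}{655224} \cdot \frac{1}{6458} = \left(- \frac{431}{655224} + \frac{\sqrt{301586}}{655224}\right) \frac{1}{6458} = - \frac{431}{4231436592} + \frac{\sqrt{301586}}{4231436592}$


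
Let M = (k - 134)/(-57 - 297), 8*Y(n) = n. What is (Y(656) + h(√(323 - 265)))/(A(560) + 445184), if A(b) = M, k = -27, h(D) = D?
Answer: 29028/157595297 + 354*√58/157595297 ≈ 0.00020130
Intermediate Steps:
Y(n) = n/8
M = 161/354 (M = (-27 - 134)/(-57 - 297) = -161/(-354) = -161*(-1/354) = 161/354 ≈ 0.45480)
A(b) = 161/354
(Y(656) + h(√(323 - 265)))/(A(560) + 445184) = ((⅛)*656 + √(323 - 265))/(161/354 + 445184) = (82 + √58)/(157595297/354) = (82 + √58)*(354/157595297) = 29028/157595297 + 354*√58/157595297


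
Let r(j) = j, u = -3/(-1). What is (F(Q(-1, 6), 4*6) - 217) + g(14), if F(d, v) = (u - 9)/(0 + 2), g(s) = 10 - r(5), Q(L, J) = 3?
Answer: -215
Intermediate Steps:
u = 3 (u = -3*(-1) = 3)
g(s) = 5 (g(s) = 10 - 1*5 = 10 - 5 = 5)
F(d, v) = -3 (F(d, v) = (3 - 9)/(0 + 2) = -6/2 = -6*½ = -3)
(F(Q(-1, 6), 4*6) - 217) + g(14) = (-3 - 217) + 5 = -220 + 5 = -215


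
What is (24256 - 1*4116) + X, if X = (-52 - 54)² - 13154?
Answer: 18222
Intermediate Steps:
X = -1918 (X = (-106)² - 13154 = 11236 - 13154 = -1918)
(24256 - 1*4116) + X = (24256 - 1*4116) - 1918 = (24256 - 4116) - 1918 = 20140 - 1918 = 18222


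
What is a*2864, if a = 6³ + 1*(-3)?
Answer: 610032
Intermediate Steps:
a = 213 (a = 216 - 3 = 213)
a*2864 = 213*2864 = 610032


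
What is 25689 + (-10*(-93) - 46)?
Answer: 26573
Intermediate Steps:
25689 + (-10*(-93) - 46) = 25689 + (930 - 46) = 25689 + 884 = 26573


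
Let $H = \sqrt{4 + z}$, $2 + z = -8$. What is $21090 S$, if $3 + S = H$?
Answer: $-63270 + 21090 i \sqrt{6} \approx -63270.0 + 51660.0 i$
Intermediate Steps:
$z = -10$ ($z = -2 - 8 = -10$)
$H = i \sqrt{6}$ ($H = \sqrt{4 - 10} = \sqrt{-6} = i \sqrt{6} \approx 2.4495 i$)
$S = -3 + i \sqrt{6} \approx -3.0 + 2.4495 i$
$21090 S = 21090 \left(-3 + i \sqrt{6}\right) = -63270 + 21090 i \sqrt{6}$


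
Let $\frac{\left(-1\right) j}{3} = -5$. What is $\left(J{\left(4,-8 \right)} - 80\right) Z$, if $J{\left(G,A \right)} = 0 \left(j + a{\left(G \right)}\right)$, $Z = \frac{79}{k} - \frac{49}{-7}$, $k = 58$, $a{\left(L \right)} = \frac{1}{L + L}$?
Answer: $- \frac{19400}{29} \approx -668.97$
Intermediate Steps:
$a{\left(L \right)} = \frac{1}{2 L}$
$j = 15$ ($j = \left(-3\right) \left(-5\right) = 15$)
$Z = \frac{485}{58}$ ($Z = \frac{79}{58} - \frac{49}{-7} = 79 \cdot \frac{1}{58} - -7 = \frac{79}{58} + 7 = \frac{485}{58} \approx 8.3621$)
$J{\left(G,A \right)} = 0$ ($J{\left(G,A \right)} = 0 \left(15 + \frac{1}{2 G}\right) = 0$)
$\left(J{\left(4,-8 \right)} - 80\right) Z = \left(0 - 80\right) \frac{485}{58} = \left(-80\right) \frac{485}{58} = - \frac{19400}{29}$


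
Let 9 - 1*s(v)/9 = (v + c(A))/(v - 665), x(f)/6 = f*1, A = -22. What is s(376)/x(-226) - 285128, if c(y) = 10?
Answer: -37245709345/130628 ≈ -2.8513e+5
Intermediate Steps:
x(f) = 6*f (x(f) = 6*(f*1) = 6*f)
s(v) = 81 - 9*(10 + v)/(-665 + v) (s(v) = 81 - 9*(v + 10)/(v - 665) = 81 - 9*(10 + v)/(-665 + v))
s(376)/x(-226) - 285128 = (9*(-5995 + 8*376)/(-665 + 376))/((6*(-226))) - 285128 = (9*(-5995 + 3008)/(-289))/(-1356) - 285128 = (9*(-1/289)*(-2987))*(-1/1356) - 285128 = (26883/289)*(-1/1356) - 285128 = -8961/130628 - 285128 = -37245709345/130628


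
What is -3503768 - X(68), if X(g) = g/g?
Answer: -3503769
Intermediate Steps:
X(g) = 1
-3503768 - X(68) = -3503768 - 1*1 = -3503768 - 1 = -3503769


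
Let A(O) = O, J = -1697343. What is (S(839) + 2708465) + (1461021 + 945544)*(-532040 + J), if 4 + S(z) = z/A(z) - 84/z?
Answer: -4501362855992871/839 ≈ -5.3652e+12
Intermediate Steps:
S(z) = -3 - 84/z (S(z) = -4 + (z/z - 84/z) = -4 + (1 - 84/z) = -3 - 84/z)
(S(839) + 2708465) + (1461021 + 945544)*(-532040 + J) = ((-3 - 84/839) + 2708465) + (1461021 + 945544)*(-532040 - 1697343) = ((-3 - 84*1/839) + 2708465) + 2406565*(-2229383) = ((-3 - 84/839) + 2708465) - 5365155099395 = (-2601/839 + 2708465) - 5365155099395 = 2272399534/839 - 5365155099395 = -4501362855992871/839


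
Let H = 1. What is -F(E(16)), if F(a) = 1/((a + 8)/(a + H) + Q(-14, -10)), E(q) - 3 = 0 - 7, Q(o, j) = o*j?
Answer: -3/416 ≈ -0.0072115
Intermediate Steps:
Q(o, j) = j*o
E(q) = -4 (E(q) = 3 + (0 - 7) = 3 - 7 = -4)
F(a) = 1/(140 + (8 + a)/(1 + a)) (F(a) = 1/((a + 8)/(a + 1) - 10*(-14)) = 1/((8 + a)/(1 + a) + 140) = 1/(140 + (8 + a)/(1 + a)))
-F(E(16)) = -(1 - 4)/(148 + 141*(-4)) = -(-3)/(148 - 564) = -(-3)/(-416) = -(-1)*(-3)/416 = -1*3/416 = -3/416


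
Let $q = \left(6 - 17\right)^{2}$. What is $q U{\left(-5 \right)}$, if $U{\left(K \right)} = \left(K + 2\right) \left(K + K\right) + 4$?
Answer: $4114$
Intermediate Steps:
$q = 121$ ($q = \left(-11\right)^{2} = 121$)
$U{\left(K \right)} = 4 + 2 K \left(2 + K\right)$ ($U{\left(K \right)} = \left(2 + K\right) 2 K + 4 = 2 K \left(2 + K\right) + 4 = 4 + 2 K \left(2 + K\right)$)
$q U{\left(-5 \right)} = 121 \left(4 + 2 \left(-5\right)^{2} + 4 \left(-5\right)\right) = 121 \left(4 + 2 \cdot 25 - 20\right) = 121 \left(4 + 50 - 20\right) = 121 \cdot 34 = 4114$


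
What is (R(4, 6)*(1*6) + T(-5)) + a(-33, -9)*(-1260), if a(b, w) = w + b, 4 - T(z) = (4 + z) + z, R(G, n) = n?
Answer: 52966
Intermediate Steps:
T(z) = -2*z (T(z) = 4 - ((4 + z) + z) = 4 - (4 + 2*z) = 4 + (-4 - 2*z) = -2*z)
a(b, w) = b + w
(R(4, 6)*(1*6) + T(-5)) + a(-33, -9)*(-1260) = (6*(1*6) - 2*(-5)) + (-33 - 9)*(-1260) = (6*6 + 10) - 42*(-1260) = (36 + 10) + 52920 = 46 + 52920 = 52966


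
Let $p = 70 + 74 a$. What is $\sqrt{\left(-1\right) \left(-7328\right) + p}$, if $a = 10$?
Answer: $\sqrt{8138} \approx 90.211$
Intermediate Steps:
$p = 810$ ($p = 70 + 74 \cdot 10 = 70 + 740 = 810$)
$\sqrt{\left(-1\right) \left(-7328\right) + p} = \sqrt{\left(-1\right) \left(-7328\right) + 810} = \sqrt{7328 + 810} = \sqrt{8138}$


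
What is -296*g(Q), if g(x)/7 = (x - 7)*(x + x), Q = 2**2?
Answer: 49728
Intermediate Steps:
Q = 4
g(x) = 14*x*(-7 + x) (g(x) = 7*((x - 7)*(x + x)) = 7*((-7 + x)*(2*x)) = 7*(2*x*(-7 + x)) = 14*x*(-7 + x))
-296*g(Q) = -4144*4*(-7 + 4) = -4144*4*(-3) = -296*(-168) = 49728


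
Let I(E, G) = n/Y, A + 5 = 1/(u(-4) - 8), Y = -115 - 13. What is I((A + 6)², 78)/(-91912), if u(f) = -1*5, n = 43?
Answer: 43/11764736 ≈ 3.6550e-6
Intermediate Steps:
u(f) = -5
Y = -128
A = -66/13 (A = -5 + 1/(-5 - 8) = -5 + 1/(-13) = -5 - 1/13 = -66/13 ≈ -5.0769)
I(E, G) = -43/128 (I(E, G) = 43/(-128) = 43*(-1/128) = -43/128)
I((A + 6)², 78)/(-91912) = -43/128/(-91912) = -43/128*(-1/91912) = 43/11764736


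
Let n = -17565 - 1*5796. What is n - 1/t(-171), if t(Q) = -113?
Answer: -2639792/113 ≈ -23361.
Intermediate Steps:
n = -23361 (n = -17565 - 5796 = -23361)
n - 1/t(-171) = -23361 - 1/(-113) = -23361 - 1*(-1/113) = -23361 + 1/113 = -2639792/113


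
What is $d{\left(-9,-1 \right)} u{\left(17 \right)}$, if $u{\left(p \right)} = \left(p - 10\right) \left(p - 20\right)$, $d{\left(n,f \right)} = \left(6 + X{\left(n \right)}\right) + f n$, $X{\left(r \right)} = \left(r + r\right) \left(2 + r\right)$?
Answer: $-2961$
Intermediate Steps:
$X{\left(r \right)} = 2 r \left(2 + r\right)$
$d{\left(n,f \right)} = 6 + f n + 2 n \left(2 + n\right)$ ($d{\left(n,f \right)} = \left(6 + 2 n \left(2 + n\right)\right) + f n = 6 + f n + 2 n \left(2 + n\right)$)
$u{\left(p \right)} = \left(-20 + p\right) \left(-10 + p\right)$ ($u{\left(p \right)} = \left(-10 + p\right) \left(-20 + p\right) = \left(-20 + p\right) \left(-10 + p\right)$)
$d{\left(-9,-1 \right)} u{\left(17 \right)} = \left(6 - -9 + 2 \left(-9\right) \left(2 - 9\right)\right) \left(200 + 17^{2} - 510\right) = \left(6 + 9 + 2 \left(-9\right) \left(-7\right)\right) \left(200 + 289 - 510\right) = \left(6 + 9 + 126\right) \left(-21\right) = 141 \left(-21\right) = -2961$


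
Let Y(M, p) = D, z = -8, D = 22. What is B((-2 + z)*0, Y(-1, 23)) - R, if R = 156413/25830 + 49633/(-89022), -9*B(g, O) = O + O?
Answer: -663440996/63873285 ≈ -10.387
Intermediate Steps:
Y(M, p) = 22
B(g, O) = -2*O/9 (B(g, O) = -(O + O)/9 = -2*O/9)
R = 1053514808/191619855 (R = 156413*(1/25830) + 49633*(-1/89022) = 156413/25830 - 49633/89022 = 1053514808/191619855 ≈ 5.4979)
B((-2 + z)*0, Y(-1, 23)) - R = -2/9*22 - 1*1053514808/191619855 = -44/9 - 1053514808/191619855 = -663440996/63873285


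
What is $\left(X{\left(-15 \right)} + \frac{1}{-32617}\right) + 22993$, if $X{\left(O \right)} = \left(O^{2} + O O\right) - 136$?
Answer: $\frac{760204418}{32617} \approx 23307.0$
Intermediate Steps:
$X{\left(O \right)} = -136 + 2 O^{2}$ ($X{\left(O \right)} = \left(O^{2} + O^{2}\right) - 136 = 2 O^{2} - 136 = -136 + 2 O^{2}$)
$\left(X{\left(-15 \right)} + \frac{1}{-32617}\right) + 22993 = \left(\left(-136 + 2 \left(-15\right)^{2}\right) + \frac{1}{-32617}\right) + 22993 = \left(\left(-136 + 2 \cdot 225\right) - \frac{1}{32617}\right) + 22993 = \left(\left(-136 + 450\right) - \frac{1}{32617}\right) + 22993 = \left(314 - \frac{1}{32617}\right) + 22993 = \frac{10241737}{32617} + 22993 = \frac{760204418}{32617}$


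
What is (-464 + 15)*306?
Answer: -137394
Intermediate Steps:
(-464 + 15)*306 = -449*306 = -137394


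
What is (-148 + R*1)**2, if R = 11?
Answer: 18769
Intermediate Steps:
(-148 + R*1)**2 = (-148 + 11*1)**2 = (-148 + 11)**2 = (-137)**2 = 18769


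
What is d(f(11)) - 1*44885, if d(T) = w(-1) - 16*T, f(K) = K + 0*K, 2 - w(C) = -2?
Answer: -45057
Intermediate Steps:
w(C) = 4 (w(C) = 2 - 1*(-2) = 2 + 2 = 4)
f(K) = K (f(K) = K + 0 = K)
d(T) = 4 - 16*T
d(f(11)) - 1*44885 = (4 - 16*11) - 1*44885 = (4 - 176) - 44885 = -172 - 44885 = -45057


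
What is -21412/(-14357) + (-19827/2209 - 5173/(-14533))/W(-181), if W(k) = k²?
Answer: 22515870950344866/15099822409552769 ≈ 1.4911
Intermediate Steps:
-21412/(-14357) + (-19827/2209 - 5173/(-14533))/W(-181) = -21412/(-14357) + (-19827/2209 - 5173/(-14533))/((-181)²) = -21412*(-1/14357) + (-19827*1/2209 - 5173*(-1/14533))/32761 = 21412/14357 + (-19827/2209 + 5173/14533)*(1/32761) = 21412/14357 - 276718634/32103397*1/32761 = 21412/14357 - 276718634/1051739389117 = 22515870950344866/15099822409552769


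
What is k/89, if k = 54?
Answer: 54/89 ≈ 0.60674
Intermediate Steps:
k/89 = 54/89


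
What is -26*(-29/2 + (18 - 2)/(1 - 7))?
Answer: 1339/3 ≈ 446.33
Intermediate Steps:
-26*(-29/2 + (18 - 2)/(1 - 7)) = -26*(-29*1/2 + 16/(-6)) = -26*(-29/2 + 16*(-1/6)) = -26*(-29/2 - 8/3) = -26*(-103/6) = 1339/3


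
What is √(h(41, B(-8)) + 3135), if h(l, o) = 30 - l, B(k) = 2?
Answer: 2*√781 ≈ 55.893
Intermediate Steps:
√(h(41, B(-8)) + 3135) = √((30 - 1*41) + 3135) = √((30 - 41) + 3135) = √(-11 + 3135) = √3124 = 2*√781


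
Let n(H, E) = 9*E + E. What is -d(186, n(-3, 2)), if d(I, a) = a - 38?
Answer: 18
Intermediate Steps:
n(H, E) = 10*E
d(I, a) = -38 + a
-d(186, n(-3, 2)) = -(-38 + 10*2) = -(-38 + 20) = -1*(-18) = 18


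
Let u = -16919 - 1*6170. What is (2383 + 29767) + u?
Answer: 9061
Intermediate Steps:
u = -23089 (u = -16919 - 6170 = -23089)
(2383 + 29767) + u = (2383 + 29767) - 23089 = 32150 - 23089 = 9061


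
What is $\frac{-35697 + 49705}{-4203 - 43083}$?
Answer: $- \frac{7004}{23643} \approx -0.29624$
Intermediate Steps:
$\frac{-35697 + 49705}{-4203 - 43083} = \frac{14008}{-47286} = 14008 \left(- \frac{1}{47286}\right) = - \frac{7004}{23643}$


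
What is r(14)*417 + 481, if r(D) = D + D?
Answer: 12157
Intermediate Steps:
r(D) = 2*D
r(14)*417 + 481 = (2*14)*417 + 481 = 28*417 + 481 = 11676 + 481 = 12157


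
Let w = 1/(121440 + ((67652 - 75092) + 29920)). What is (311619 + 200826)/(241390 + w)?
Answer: 73751084400/34740848801 ≈ 2.1229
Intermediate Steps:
w = 1/143920 (w = 1/(121440 + (-7440 + 29920)) = 1/(121440 + 22480) = 1/143920 ≈ 6.9483e-6)
(311619 + 200826)/(241390 + w) = (311619 + 200826)/(241390 + 1/143920) = 512445/(34740848801/143920) = 512445*(143920/34740848801) = 73751084400/34740848801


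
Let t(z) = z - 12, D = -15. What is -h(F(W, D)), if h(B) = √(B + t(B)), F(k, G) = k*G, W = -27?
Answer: -√798 ≈ -28.249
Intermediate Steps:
t(z) = -12 + z
F(k, G) = G*k
h(B) = √(-12 + 2*B) (h(B) = √(B + (-12 + B)) = √(-12 + 2*B))
-h(F(W, D)) = -√(-12 + 2*(-15*(-27))) = -√(-12 + 2*405) = -√(-12 + 810) = -√798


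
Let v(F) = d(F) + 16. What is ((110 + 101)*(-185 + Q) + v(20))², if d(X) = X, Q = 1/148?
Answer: 33311839832881/21904 ≈ 1.5208e+9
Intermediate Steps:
Q = 1/148 ≈ 0.0067568
v(F) = 16 + F (v(F) = F + 16 = 16 + F)
((110 + 101)*(-185 + Q) + v(20))² = ((110 + 101)*(-185 + 1/148) + (16 + 20))² = (211*(-27379/148) + 36)² = (-5776969/148 + 36)² = (-5771641/148)² = 33311839832881/21904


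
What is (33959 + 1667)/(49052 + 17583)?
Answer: 35626/66635 ≈ 0.53464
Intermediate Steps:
(33959 + 1667)/(49052 + 17583) = 35626/66635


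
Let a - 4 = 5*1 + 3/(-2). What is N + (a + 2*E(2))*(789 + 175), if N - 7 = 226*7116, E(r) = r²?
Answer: 1623165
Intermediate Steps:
a = 15/2 (a = 4 + (5*1 + 3/(-2)) = 4 + (5 + 3*(-½)) = 4 + (5 - 3/2) = 4 + 7/2 = 15/2 ≈ 7.5000)
N = 1608223 (N = 7 + 226*7116 = 7 + 1608216 = 1608223)
N + (a + 2*E(2))*(789 + 175) = 1608223 + (15/2 + 2*2²)*(789 + 175) = 1608223 + (15/2 + 2*4)*964 = 1608223 + (15/2 + 8)*964 = 1608223 + (31/2)*964 = 1608223 + 14942 = 1623165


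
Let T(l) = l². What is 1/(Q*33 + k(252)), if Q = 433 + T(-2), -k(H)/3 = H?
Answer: 1/13665 ≈ 7.3180e-5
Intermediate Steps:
k(H) = -3*H
Q = 437 (Q = 433 + (-2)² = 433 + 4 = 437)
1/(Q*33 + k(252)) = 1/(437*33 - 3*252) = 1/(14421 - 756) = 1/13665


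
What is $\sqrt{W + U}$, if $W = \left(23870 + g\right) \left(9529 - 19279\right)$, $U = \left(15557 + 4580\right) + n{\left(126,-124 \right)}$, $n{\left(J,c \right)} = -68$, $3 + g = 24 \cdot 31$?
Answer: $i \sqrt{239937181} \approx 15490.0 i$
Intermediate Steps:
$g = 741$ ($g = -3 + 24 \cdot 31 = -3 + 744 = 741$)
$U = 20069$ ($U = \left(15557 + 4580\right) - 68 = 20137 - 68 = 20069$)
$W = -239957250$ ($W = \left(23870 + 741\right) \left(9529 - 19279\right) = 24611 \left(-9750\right) = -239957250$)
$\sqrt{W + U} = \sqrt{-239957250 + 20069} = \sqrt{-239937181} = i \sqrt{239937181}$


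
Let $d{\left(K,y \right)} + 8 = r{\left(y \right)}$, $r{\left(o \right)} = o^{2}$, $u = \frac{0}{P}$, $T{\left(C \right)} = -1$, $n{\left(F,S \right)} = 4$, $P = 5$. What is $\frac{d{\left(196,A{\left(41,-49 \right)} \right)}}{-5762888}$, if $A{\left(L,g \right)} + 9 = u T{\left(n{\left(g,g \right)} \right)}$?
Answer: $- \frac{73}{5762888} \approx -1.2667 \cdot 10^{-5}$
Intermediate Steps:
$u = 0$ ($u = \frac{0}{5} = 0 \cdot \frac{1}{5} = 0$)
$A{\left(L,g \right)} = -9$ ($A{\left(L,g \right)} = -9 + 0 \left(-1\right) = -9 + 0 = -9$)
$d{\left(K,y \right)} = -8 + y^{2}$
$\frac{d{\left(196,A{\left(41,-49 \right)} \right)}}{-5762888} = \frac{-8 + \left(-9\right)^{2}}{-5762888} = \left(-8 + 81\right) \left(- \frac{1}{5762888}\right) = 73 \left(- \frac{1}{5762888}\right) = - \frac{73}{5762888}$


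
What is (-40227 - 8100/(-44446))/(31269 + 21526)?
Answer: -893960571/1173263285 ≈ -0.76194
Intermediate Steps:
(-40227 - 8100/(-44446))/(31269 + 21526) = (-40227 - 8100*(-1/44446))/52795 = (-40227 + 4050/22223)*(1/52795) = -893960571/22223*1/52795 = -893960571/1173263285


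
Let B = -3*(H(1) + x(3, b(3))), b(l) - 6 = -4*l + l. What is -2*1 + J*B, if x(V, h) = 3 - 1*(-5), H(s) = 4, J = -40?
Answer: 1438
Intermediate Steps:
b(l) = 6 - 3*l (b(l) = 6 + (-4*l + l) = 6 - 3*l)
x(V, h) = 8 (x(V, h) = 3 + 5 = 8)
B = -36 (B = -3*(4 + 8) = -3*12 = -36)
-2*1 + J*B = -2*1 - 40*(-36) = -2 + 1440 = 1438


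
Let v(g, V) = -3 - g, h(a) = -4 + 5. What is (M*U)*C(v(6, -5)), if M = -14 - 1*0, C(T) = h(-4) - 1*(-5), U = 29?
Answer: -2436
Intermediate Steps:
h(a) = 1
C(T) = 6 (C(T) = 1 - 1*(-5) = 1 + 5 = 6)
M = -14 (M = -14 + 0 = -14)
(M*U)*C(v(6, -5)) = -14*29*6 = -406*6 = -2436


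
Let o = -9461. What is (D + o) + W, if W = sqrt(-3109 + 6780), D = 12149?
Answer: 2688 + sqrt(3671) ≈ 2748.6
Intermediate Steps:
W = sqrt(3671) ≈ 60.589
(D + o) + W = (12149 - 9461) + sqrt(3671) = 2688 + sqrt(3671)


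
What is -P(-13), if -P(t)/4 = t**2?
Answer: 676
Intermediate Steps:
P(t) = -4*t**2
-P(-13) = -(-4)*(-13)**2 = -(-4)*169 = -1*(-676) = 676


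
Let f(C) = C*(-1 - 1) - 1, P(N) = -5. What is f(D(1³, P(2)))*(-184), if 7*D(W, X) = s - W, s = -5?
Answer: -920/7 ≈ -131.43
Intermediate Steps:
D(W, X) = -5/7 - W/7 (D(W, X) = (-5 - W)/7 = -5/7 - W/7)
f(C) = -1 - 2*C (f(C) = C*(-2) - 1 = -2*C - 1 = -1 - 2*C)
f(D(1³, P(2)))*(-184) = (-1 - 2*(-5/7 - ⅐*1³))*(-184) = (-1 - 2*(-5/7 - ⅐*1))*(-184) = (-1 - 2*(-5/7 - ⅐))*(-184) = (-1 - 2*(-6/7))*(-184) = (-1 + 12/7)*(-184) = (5/7)*(-184) = -920/7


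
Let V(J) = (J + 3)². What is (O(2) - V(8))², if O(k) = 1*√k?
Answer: (-121 + √2)² ≈ 14301.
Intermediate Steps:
V(J) = (3 + J)²
O(k) = √k
(O(2) - V(8))² = (√2 - (3 + 8)²)² = (√2 - 1*11²)² = (√2 - 1*121)² = (√2 - 121)² = (-121 + √2)²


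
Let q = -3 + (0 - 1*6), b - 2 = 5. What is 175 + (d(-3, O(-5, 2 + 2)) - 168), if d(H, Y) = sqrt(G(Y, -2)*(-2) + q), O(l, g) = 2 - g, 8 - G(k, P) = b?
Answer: 7 + I*sqrt(11) ≈ 7.0 + 3.3166*I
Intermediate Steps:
b = 7 (b = 2 + 5 = 7)
G(k, P) = 1 (G(k, P) = 8 - 1*7 = 8 - 7 = 1)
q = -9 (q = -3 + (0 - 6) = -3 - 6 = -9)
d(H, Y) = I*sqrt(11) (d(H, Y) = sqrt(1*(-2) - 9) = sqrt(-2 - 9) = sqrt(-11) = I*sqrt(11))
175 + (d(-3, O(-5, 2 + 2)) - 168) = 175 + (I*sqrt(11) - 168) = 175 + (-168 + I*sqrt(11)) = 7 + I*sqrt(11)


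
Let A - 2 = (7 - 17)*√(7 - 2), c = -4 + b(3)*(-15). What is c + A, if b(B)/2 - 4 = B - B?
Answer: -122 - 10*√5 ≈ -144.36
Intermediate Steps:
b(B) = 8 (b(B) = 8 + 2*(B - B) = 8 + 2*0 = 8 + 0 = 8)
c = -124 (c = -4 + 8*(-15) = -4 - 120 = -124)
A = 2 - 10*√5 (A = 2 + (7 - 17)*√(7 - 2) = 2 - 10*√5 ≈ -20.361)
c + A = -124 + (2 - 10*√5) = -122 - 10*√5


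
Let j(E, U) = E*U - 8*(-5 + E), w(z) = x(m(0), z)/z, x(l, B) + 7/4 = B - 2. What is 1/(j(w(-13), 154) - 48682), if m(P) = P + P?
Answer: -26/1259801 ≈ -2.0638e-5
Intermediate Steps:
m(P) = 2*P
x(l, B) = -15/4 + B (x(l, B) = -7/4 + (B - 2) = -7/4 + (-2 + B) = -15/4 + B)
w(z) = (-15/4 + z)/z
j(E, U) = 40 - 8*E + E*U (j(E, U) = E*U + (40 - 8*E) = 40 - 8*E + E*U)
1/(j(w(-13), 154) - 48682) = 1/((40 - 8*(-15/4 - 13)/(-13) + ((-15/4 - 13)/(-13))*154) - 48682) = 1/((40 - (-8)*(-67)/(13*4) - 1/13*(-67/4)*154) - 48682) = 1/((40 - 8*67/52 + (67/52)*154) - 48682) = 1/((40 - 134/13 + 5159/26) - 48682) = 1/(5931/26 - 48682) = 1/(-1259801/26) = -26/1259801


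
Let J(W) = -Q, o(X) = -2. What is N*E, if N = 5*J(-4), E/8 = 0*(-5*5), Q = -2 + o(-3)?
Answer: 0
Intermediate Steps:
Q = -4 (Q = -2 - 2 = -4)
J(W) = 4 (J(W) = -1*(-4) = 4)
E = 0 (E = 8*(0*(-5*5)) = 8*(0*(-25)) = 8*0 = 0)
N = 20 (N = 5*4 = 20)
N*E = 20*0 = 0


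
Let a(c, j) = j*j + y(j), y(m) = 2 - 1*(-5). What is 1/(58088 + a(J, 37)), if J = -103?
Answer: 1/59464 ≈ 1.6817e-5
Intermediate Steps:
y(m) = 7 (y(m) = 2 + 5 = 7)
a(c, j) = 7 + j² (a(c, j) = j*j + 7 = j² + 7 = 7 + j²)
1/(58088 + a(J, 37)) = 1/(58088 + (7 + 37²)) = 1/(58088 + (7 + 1369)) = 1/(58088 + 1376) = 1/59464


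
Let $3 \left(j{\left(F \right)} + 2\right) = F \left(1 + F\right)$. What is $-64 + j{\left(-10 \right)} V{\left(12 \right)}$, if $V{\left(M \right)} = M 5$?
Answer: $1616$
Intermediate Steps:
$V{\left(M \right)} = 5 M$
$j{\left(F \right)} = -2 + \frac{F \left(1 + F\right)}{3}$
$-64 + j{\left(-10 \right)} V{\left(12 \right)} = -64 + \left(-2 + \frac{1}{3} \left(-10\right) + \frac{\left(-10\right)^{2}}{3}\right) 5 \cdot 12 = -64 + \left(-2 - \frac{10}{3} + \frac{1}{3} \cdot 100\right) 60 = -64 + \left(-2 - \frac{10}{3} + \frac{100}{3}\right) 60 = -64 + 28 \cdot 60 = -64 + 1680 = 1616$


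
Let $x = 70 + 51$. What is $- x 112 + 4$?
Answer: $-13548$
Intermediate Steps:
$x = 121$
$- x 112 + 4 = \left(-1\right) 121 \cdot 112 + 4 = \left(-121\right) 112 + 4 = -13552 + 4 = -13548$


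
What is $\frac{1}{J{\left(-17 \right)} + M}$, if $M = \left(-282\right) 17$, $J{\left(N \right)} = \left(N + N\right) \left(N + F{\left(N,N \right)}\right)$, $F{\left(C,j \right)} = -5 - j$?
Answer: $- \frac{1}{4624} \approx -0.00021626$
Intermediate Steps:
$J{\left(N \right)} = - 10 N$ ($J{\left(N \right)} = \left(N + N\right) \left(N - \left(5 + N\right)\right) = 2 N \left(-5\right) = - 10 N$)
$M = -4794$
$\frac{1}{J{\left(-17 \right)} + M} = \frac{1}{\left(-10\right) \left(-17\right) - 4794} = \frac{1}{170 - 4794} = \frac{1}{-4624} = - \frac{1}{4624}$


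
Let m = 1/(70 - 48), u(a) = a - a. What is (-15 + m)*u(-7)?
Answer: 0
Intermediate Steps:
u(a) = 0
m = 1/22 ≈ 0.045455
(-15 + m)*u(-7) = (-15 + 1/22)*0 = -329/22*0 = 0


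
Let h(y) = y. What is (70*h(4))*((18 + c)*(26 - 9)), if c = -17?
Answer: 4760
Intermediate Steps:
(70*h(4))*((18 + c)*(26 - 9)) = (70*4)*((18 - 17)*(26 - 9)) = 280*(1*17) = 280*17 = 4760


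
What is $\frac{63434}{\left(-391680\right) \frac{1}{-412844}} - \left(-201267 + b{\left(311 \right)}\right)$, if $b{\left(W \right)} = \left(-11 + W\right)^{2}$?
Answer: $\frac{8721175607}{48960} \approx 1.7813 \cdot 10^{5}$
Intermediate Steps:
$\frac{63434}{\left(-391680\right) \frac{1}{-412844}} - \left(-201267 + b{\left(311 \right)}\right) = \frac{63434}{\left(-391680\right) \frac{1}{-412844}} - \left(-201267 + \left(-11 + 311\right)^{2}\right) = \frac{63434}{\left(-391680\right) \left(- \frac{1}{412844}\right)} - \left(-201267 + 300^{2}\right) = \frac{63434}{\frac{97920}{103211}} - \left(-201267 + 90000\right) = 63434 \cdot \frac{103211}{97920} - -111267 = \frac{3273543287}{48960} + 111267 = \frac{8721175607}{48960}$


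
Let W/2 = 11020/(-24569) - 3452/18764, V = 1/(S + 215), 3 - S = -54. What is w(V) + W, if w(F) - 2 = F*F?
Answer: 6267346059195/8526891195136 ≈ 0.73501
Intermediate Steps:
S = 57 (S = 3 - 1*(-54) = 3 + 54 = 57)
V = 1/272 (V = 1/(57 + 215) = 1/272 ≈ 0.0036765)
w(F) = 2 + F**2 (w(F) = 2 + F*F = 2 + F**2)
W = -145795734/115253179 (W = 2*(11020/(-24569) - 3452/18764) = 2*(11020*(-1/24569) - 3452*1/18764) = 2*(-11020/24569 - 863/4691) = 2*(-72897867/115253179) = -145795734/115253179 ≈ -1.2650)
w(V) + W = (2 + (1/272)**2) - 145795734/115253179 = (2 + 1/73984) - 145795734/115253179 = 147969/73984 - 145795734/115253179 = 6267346059195/8526891195136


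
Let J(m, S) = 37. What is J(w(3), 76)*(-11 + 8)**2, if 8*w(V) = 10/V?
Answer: 333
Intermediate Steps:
w(V) = 5/(4*V) (w(V) = (10/V)/8 = 5/(4*V))
J(w(3), 76)*(-11 + 8)**2 = 37*(-11 + 8)**2 = 37*(-3)**2 = 37*9 = 333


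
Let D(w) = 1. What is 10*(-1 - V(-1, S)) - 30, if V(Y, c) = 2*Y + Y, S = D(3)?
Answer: -10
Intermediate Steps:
S = 1
V(Y, c) = 3*Y
10*(-1 - V(-1, S)) - 30 = 10*(-1 - 3*(-1)) - 30 = 10*(-1 - 1*(-3)) - 30 = 10*(-1 + 3) - 30 = 10*2 - 30 = 20 - 30 = -10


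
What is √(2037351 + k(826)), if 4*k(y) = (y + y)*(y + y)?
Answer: √2719627 ≈ 1649.1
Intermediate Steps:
k(y) = y² (k(y) = ((y + y)*(y + y))/4 = ((2*y)*(2*y))/4 = (4*y²)/4 = y²)
√(2037351 + k(826)) = √(2037351 + 826²) = √(2037351 + 682276) = √2719627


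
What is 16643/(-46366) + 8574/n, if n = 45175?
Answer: -354305441/2094584050 ≈ -0.16915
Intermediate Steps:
16643/(-46366) + 8574/n = 16643/(-46366) + 8574/45175 = 16643*(-1/46366) + 8574*(1/45175) = -16643/46366 + 8574/45175 = -354305441/2094584050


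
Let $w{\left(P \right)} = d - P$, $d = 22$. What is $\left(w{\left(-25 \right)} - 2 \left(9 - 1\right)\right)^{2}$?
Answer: $961$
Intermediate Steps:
$w{\left(P \right)} = 22 - P$
$\left(w{\left(-25 \right)} - 2 \left(9 - 1\right)\right)^{2} = \left(\left(22 - -25\right) - 2 \left(9 - 1\right)\right)^{2} = \left(\left(22 + 25\right) - 16\right)^{2} = \left(47 - 16\right)^{2} = 31^{2} = 961$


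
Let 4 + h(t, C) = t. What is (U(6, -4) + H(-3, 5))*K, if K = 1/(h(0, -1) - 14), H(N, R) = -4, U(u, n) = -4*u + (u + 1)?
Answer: 7/6 ≈ 1.1667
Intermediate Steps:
h(t, C) = -4 + t
U(u, n) = 1 - 3*u (U(u, n) = -4*u + (1 + u) = 1 - 3*u)
K = -1/18 (K = 1/((-4 + 0) - 14) = 1/(-4 - 14) = 1/(-18) = -1/18 ≈ -0.055556)
(U(6, -4) + H(-3, 5))*K = ((1 - 3*6) - 4)*(-1/18) = ((1 - 18) - 4)*(-1/18) = (-17 - 4)*(-1/18) = -21*(-1/18) = 7/6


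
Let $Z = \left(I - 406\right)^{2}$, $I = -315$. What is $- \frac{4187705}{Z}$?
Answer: $- \frac{4187705}{519841} \approx -8.0557$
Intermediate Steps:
$Z = 519841$ ($Z = \left(-315 - 406\right)^{2} = \left(-721\right)^{2} = 519841$)
$- \frac{4187705}{Z} = - \frac{4187705}{519841}$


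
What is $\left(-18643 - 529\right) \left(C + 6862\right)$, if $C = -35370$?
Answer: $546555376$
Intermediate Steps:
$\left(-18643 - 529\right) \left(C + 6862\right) = \left(-18643 - 529\right) \left(-35370 + 6862\right) = \left(-19172\right) \left(-28508\right) = 546555376$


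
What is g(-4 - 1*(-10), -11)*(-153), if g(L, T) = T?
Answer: 1683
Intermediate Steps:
g(-4 - 1*(-10), -11)*(-153) = -11*(-153) = 1683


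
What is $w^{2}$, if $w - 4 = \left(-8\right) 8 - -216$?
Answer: $24336$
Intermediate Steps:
$w = 156$ ($w = 4 - -152 = 4 + \left(-64 + 216\right) = 4 + 152 = 156$)
$w^{2} = 156^{2} = 24336$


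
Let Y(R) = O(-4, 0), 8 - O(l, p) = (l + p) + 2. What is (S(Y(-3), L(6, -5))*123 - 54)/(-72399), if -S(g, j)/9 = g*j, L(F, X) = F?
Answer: 22158/24133 ≈ 0.91816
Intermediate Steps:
O(l, p) = 6 - l - p (O(l, p) = 8 - ((l + p) + 2) = 8 - (2 + l + p) = 8 + (-2 - l - p) = 6 - l - p)
Y(R) = 10 (Y(R) = 6 - 1*(-4) - 1*0 = 6 + 4 + 0 = 10)
S(g, j) = -9*g*j
(S(Y(-3), L(6, -5))*123 - 54)/(-72399) = (-9*10*6*123 - 54)/(-72399) = (-540*123 - 54)*(-1/72399) = (-66420 - 54)*(-1/72399) = -66474*(-1/72399) = 22158/24133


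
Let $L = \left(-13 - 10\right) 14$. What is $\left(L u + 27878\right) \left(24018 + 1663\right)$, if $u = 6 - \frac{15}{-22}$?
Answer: $\frac{7267491871}{11} \approx 6.6068 \cdot 10^{8}$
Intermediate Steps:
$L = -322$ ($L = \left(-23\right) 14 = -322$)
$u = \frac{147}{22}$ ($u = 6 - 15 \left(- \frac{1}{22}\right) = 6 - - \frac{15}{22} = 6 + \frac{15}{22} = \frac{147}{22} \approx 6.6818$)
$\left(L u + 27878\right) \left(24018 + 1663\right) = \left(\left(-322\right) \frac{147}{22} + 27878\right) \left(24018 + 1663\right) = \left(- \frac{23667}{11} + 27878\right) 25681 = \frac{282991}{11} \cdot 25681 = \frac{7267491871}{11}$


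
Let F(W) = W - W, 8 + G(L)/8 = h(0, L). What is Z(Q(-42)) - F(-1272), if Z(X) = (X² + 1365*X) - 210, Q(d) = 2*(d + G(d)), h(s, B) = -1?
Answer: -259446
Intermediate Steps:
G(L) = -72 (G(L) = -64 + 8*(-1) = -64 - 8 = -72)
F(W) = 0
Q(d) = -144 + 2*d (Q(d) = 2*(d - 72) = 2*(-72 + d) = -144 + 2*d)
Z(X) = -210 + X² + 1365*X
Z(Q(-42)) - F(-1272) = (-210 + (-144 + 2*(-42))² + 1365*(-144 + 2*(-42))) - 1*0 = (-210 + (-144 - 84)² + 1365*(-144 - 84)) + 0 = (-210 + (-228)² + 1365*(-228)) + 0 = (-210 + 51984 - 311220) + 0 = -259446 + 0 = -259446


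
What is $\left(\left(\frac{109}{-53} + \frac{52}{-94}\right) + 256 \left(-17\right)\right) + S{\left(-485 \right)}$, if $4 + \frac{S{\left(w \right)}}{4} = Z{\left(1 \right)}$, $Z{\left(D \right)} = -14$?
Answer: $- \frac{11026685}{2491} \approx -4426.6$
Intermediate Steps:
$S{\left(w \right)} = -72$ ($S{\left(w \right)} = -16 + 4 \left(-14\right) = -16 - 56 = -72$)
$\left(\left(\frac{109}{-53} + \frac{52}{-94}\right) + 256 \left(-17\right)\right) + S{\left(-485 \right)} = \left(\left(\frac{109}{-53} + \frac{52}{-94}\right) + 256 \left(-17\right)\right) - 72 = \left(\left(109 \left(- \frac{1}{53}\right) + 52 \left(- \frac{1}{94}\right)\right) - 4352\right) - 72 = \left(\left(- \frac{109}{53} - \frac{26}{47}\right) - 4352\right) - 72 = \left(- \frac{6501}{2491} - 4352\right) - 72 = - \frac{10847333}{2491} - 72 = - \frac{11026685}{2491}$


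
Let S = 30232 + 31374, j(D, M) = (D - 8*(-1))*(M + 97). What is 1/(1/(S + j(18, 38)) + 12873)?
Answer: 65116/838238269 ≈ 7.7682e-5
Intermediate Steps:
j(D, M) = (8 + D)*(97 + M) (j(D, M) = (D + 8)*(97 + M) = (8 + D)*(97 + M))
S = 61606
1/(1/(S + j(18, 38)) + 12873) = 1/(1/(61606 + (776 + 8*38 + 97*18 + 18*38)) + 12873) = 1/(1/(61606 + (776 + 304 + 1746 + 684)) + 12873) = 1/(1/(61606 + 3510) + 12873) = 1/(1/65116 + 12873) = 1/(838238269/65116) = 65116/838238269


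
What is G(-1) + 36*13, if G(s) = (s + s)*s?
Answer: 470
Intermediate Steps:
G(s) = 2*s**2 (G(s) = (2*s)*s = 2*s**2)
G(-1) + 36*13 = 2*(-1)**2 + 36*13 = 2*1 + 468 = 2 + 468 = 470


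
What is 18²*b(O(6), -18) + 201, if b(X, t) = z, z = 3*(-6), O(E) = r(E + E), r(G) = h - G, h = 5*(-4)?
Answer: -5631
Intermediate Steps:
h = -20
r(G) = -20 - G
O(E) = -20 - 2*E (O(E) = -20 - (E + E) = -20 - 2*E)
z = -18
b(X, t) = -18
18²*b(O(6), -18) + 201 = 18²*(-18) + 201 = 324*(-18) + 201 = -5832 + 201 = -5631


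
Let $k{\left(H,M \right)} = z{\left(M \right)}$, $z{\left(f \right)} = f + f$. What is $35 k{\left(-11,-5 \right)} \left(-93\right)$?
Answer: $32550$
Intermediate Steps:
$z{\left(f \right)} = 2 f$
$k{\left(H,M \right)} = 2 M$
$35 k{\left(-11,-5 \right)} \left(-93\right) = 35 \cdot 2 \left(-5\right) \left(-93\right) = 35 \left(-10\right) \left(-93\right) = \left(-350\right) \left(-93\right) = 32550$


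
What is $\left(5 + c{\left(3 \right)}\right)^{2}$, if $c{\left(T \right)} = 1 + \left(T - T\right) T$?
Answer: $36$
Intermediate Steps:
$c{\left(T \right)} = 1$ ($c{\left(T \right)} = 1 + 0 T = 1 + 0 = 1$)
$\left(5 + c{\left(3 \right)}\right)^{2} = \left(5 + 1\right)^{2} = 6^{2} = 36$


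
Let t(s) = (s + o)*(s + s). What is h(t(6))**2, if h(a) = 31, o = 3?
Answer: 961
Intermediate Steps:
t(s) = 2*s*(3 + s) (t(s) = (s + 3)*(s + s) = (3 + s)*(2*s) = 2*s*(3 + s))
h(t(6))**2 = 31**2 = 961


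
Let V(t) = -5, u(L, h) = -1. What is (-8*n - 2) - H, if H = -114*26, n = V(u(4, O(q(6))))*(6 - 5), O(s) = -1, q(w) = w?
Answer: 3002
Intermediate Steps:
n = -5 (n = -5*(6 - 5) = -5*1 = -5)
H = -2964
(-8*n - 2) - H = (-8*(-5) - 2) - 1*(-2964) = (40 - 2) + 2964 = 38 + 2964 = 3002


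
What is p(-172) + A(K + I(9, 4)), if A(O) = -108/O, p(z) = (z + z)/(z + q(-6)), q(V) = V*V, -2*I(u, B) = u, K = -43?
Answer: 7757/1615 ≈ 4.8031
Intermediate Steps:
I(u, B) = -u/2
q(V) = V**2
p(z) = 2*z/(36 + z) (p(z) = (z + z)/(z + (-6)**2) = (2*z)/(z + 36) = (2*z)/(36 + z) = 2*z/(36 + z))
p(-172) + A(K + I(9, 4)) = 2*(-172)/(36 - 172) - 108/(-43 - 1/2*9) = 2*(-172)/(-136) - 108/(-43 - 9/2) = 2*(-172)*(-1/136) - 108/(-95/2) = 43/17 - 108*(-2/95) = 43/17 + 216/95 = 7757/1615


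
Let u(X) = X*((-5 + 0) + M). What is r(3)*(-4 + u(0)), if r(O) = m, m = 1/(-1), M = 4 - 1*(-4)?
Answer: 4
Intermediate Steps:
M = 8 (M = 4 + 4 = 8)
m = -1
r(O) = -1
u(X) = 3*X (u(X) = X*((-5 + 0) + 8) = X*(-5 + 8) = X*3 = 3*X)
r(3)*(-4 + u(0)) = -(-4 + 3*0) = -(-4 + 0) = -1*(-4) = 4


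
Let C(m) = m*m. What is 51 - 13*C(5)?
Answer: -274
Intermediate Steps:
C(m) = m²
51 - 13*C(5) = 51 - 13*5² = 51 - 13*25 = 51 - 325 = -274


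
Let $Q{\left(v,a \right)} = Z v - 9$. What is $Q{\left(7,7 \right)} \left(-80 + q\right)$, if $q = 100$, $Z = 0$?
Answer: $-180$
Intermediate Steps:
$Q{\left(v,a \right)} = -9$ ($Q{\left(v,a \right)} = 0 v - 9 = 0 - 9 = -9$)
$Q{\left(7,7 \right)} \left(-80 + q\right) = - 9 \left(-80 + 100\right) = \left(-9\right) 20 = -180$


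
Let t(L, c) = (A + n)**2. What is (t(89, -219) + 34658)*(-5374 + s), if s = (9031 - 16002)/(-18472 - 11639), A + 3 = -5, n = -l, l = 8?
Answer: -1883139461434/10037 ≈ -1.8762e+8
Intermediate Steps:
n = -8 (n = -1*8 = -8)
A = -8 (A = -3 - 5 = -8)
t(L, c) = 256 (t(L, c) = (-8 - 8)**2 = (-16)**2 = 256)
s = 6971/30111 (s = -6971/(-30111) = -6971*(-1/30111) = 6971/30111 ≈ 0.23151)
(t(89, -219) + 34658)*(-5374 + s) = (256 + 34658)*(-5374 + 6971/30111) = 34914*(-161809543/30111) = -1883139461434/10037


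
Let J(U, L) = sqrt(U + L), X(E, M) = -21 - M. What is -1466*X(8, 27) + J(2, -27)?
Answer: 70368 + 5*I ≈ 70368.0 + 5.0*I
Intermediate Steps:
J(U, L) = sqrt(L + U)
-1466*X(8, 27) + J(2, -27) = -1466*(-21 - 1*27) + sqrt(-27 + 2) = -1466*(-21 - 27) + sqrt(-25) = -1466*(-48) + 5*I = 70368 + 5*I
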